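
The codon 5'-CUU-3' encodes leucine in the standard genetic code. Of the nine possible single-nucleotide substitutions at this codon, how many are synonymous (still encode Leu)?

Position 1: none → 0 synonymous.
Position 2: none → 0 synonymous.
Position 3: CUC, CUA, CUG → 3 synonymous.
Total: 0 + 0 + 3 = 3.

3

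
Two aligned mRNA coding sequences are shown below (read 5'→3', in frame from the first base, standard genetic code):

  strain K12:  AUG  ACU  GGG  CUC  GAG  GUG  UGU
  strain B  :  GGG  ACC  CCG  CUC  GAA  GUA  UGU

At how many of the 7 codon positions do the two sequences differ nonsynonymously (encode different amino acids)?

2

Codon 1: AUG Met / GGG Gly — nonsynonymous.
Codon 2: ACU Thr / ACC Thr — synonymous.
Codon 3: GGG Gly / CCG Pro — nonsynonymous.
Codon 4: CUC Leu / CUC Leu — identical.
Codon 5: GAG Glu / GAA Glu — synonymous.
Codon 6: GUG Val / GUA Val — synonymous.
Codon 7: UGU Cys / UGU Cys — identical.
Nonsynonymous differences: 2.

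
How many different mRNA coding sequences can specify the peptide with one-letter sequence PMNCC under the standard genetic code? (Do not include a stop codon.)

32

Pro: 4 codons.
Met: 1 codon.
Asn: 2 codons.
Cys: 2 codons.
Cys: 2 codons.
4 × 1 × 2 × 2 × 2 = 32.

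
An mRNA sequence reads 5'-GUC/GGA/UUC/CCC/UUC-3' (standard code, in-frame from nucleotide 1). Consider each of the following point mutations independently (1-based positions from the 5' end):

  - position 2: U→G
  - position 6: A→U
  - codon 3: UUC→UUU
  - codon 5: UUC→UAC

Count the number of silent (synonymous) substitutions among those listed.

2

Codon 1: GUC (Val) → GGC (Gly) — missense.
Codon 2: GGA (Gly) → GGU (Gly) — synonymous.
Codon 3: UUC (Phe) → UUU (Phe) — synonymous.
Codon 5: UUC (Phe) → UAC (Tyr) — missense.
Synonymous: 2 of 4.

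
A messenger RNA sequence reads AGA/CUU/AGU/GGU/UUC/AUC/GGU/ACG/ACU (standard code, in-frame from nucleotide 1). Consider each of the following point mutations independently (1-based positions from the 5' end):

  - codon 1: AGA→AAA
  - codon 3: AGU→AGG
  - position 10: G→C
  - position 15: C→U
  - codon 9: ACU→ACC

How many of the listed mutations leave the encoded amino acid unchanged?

Codon 1: AGA (Arg) → AAA (Lys) — missense.
Codon 3: AGU (Ser) → AGG (Arg) — missense.
Codon 4: GGU (Gly) → CGU (Arg) — missense.
Codon 5: UUC (Phe) → UUU (Phe) — synonymous.
Codon 9: ACU (Thr) → ACC (Thr) — synonymous.
Synonymous: 2 of 5.

2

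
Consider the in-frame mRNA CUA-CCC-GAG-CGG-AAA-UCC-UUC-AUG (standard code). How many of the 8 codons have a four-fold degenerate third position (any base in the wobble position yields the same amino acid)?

4

Codon 1 CUA (Leu): third position 4-fold.
Codon 2 CCC (Pro): third position 4-fold.
Codon 3 GAG (Glu): third position 2-fold.
Codon 4 CGG (Arg): third position 4-fold.
Codon 5 AAA (Lys): third position 2-fold.
Codon 6 UCC (Ser): third position 4-fold.
Codon 7 UUC (Phe): third position 2-fold.
Codon 8 AUG (Met): third position 1-fold.
Four-fold degenerate third positions: 4.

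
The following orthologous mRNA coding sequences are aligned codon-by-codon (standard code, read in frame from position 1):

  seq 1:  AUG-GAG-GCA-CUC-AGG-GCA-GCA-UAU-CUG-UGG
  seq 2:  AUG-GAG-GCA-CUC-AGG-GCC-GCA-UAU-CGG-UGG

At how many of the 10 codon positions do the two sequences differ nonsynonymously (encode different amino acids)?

Codon 1: AUG Met / AUG Met — identical.
Codon 2: GAG Glu / GAG Glu — identical.
Codon 3: GCA Ala / GCA Ala — identical.
Codon 4: CUC Leu / CUC Leu — identical.
Codon 5: AGG Arg / AGG Arg — identical.
Codon 6: GCA Ala / GCC Ala — synonymous.
Codon 7: GCA Ala / GCA Ala — identical.
Codon 8: UAU Tyr / UAU Tyr — identical.
Codon 9: CUG Leu / CGG Arg — nonsynonymous.
Codon 10: UGG Trp / UGG Trp — identical.
Nonsynonymous differences: 1.

1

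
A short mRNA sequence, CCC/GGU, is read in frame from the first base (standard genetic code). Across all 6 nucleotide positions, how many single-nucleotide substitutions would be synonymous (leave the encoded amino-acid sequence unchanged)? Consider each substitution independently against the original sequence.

6

Codon 1 (CCC, Pro): 3 synonymous substitutions.
Codon 2 (GGU, Gly): 3 synonymous substitutions.
Total: 3 + 3 = 6.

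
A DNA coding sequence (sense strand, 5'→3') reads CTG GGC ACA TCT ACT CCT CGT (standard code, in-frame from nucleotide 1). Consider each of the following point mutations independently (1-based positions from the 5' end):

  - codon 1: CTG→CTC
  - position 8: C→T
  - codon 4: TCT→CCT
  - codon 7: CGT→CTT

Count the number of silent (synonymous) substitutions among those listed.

1

Codon 1: CTG (Leu) → CTC (Leu) — synonymous.
Codon 3: ACA (Thr) → ATA (Ile) — missense.
Codon 4: TCT (Ser) → CCT (Pro) — missense.
Codon 7: CGT (Arg) → CTT (Leu) — missense.
Synonymous: 1 of 4.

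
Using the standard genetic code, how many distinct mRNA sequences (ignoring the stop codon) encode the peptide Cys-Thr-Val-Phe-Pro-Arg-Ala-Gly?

Cys: 2 codons.
Thr: 4 codons.
Val: 4 codons.
Phe: 2 codons.
Pro: 4 codons.
Arg: 6 codons.
Ala: 4 codons.
Gly: 4 codons.
2 × 4 × 4 × 2 × 4 × 6 × 4 × 4 = 24576.

24576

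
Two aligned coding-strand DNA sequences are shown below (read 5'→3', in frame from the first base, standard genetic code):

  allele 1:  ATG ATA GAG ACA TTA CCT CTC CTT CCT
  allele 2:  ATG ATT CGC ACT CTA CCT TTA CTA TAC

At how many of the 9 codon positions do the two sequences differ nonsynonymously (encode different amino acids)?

2

Codon 1: ATG Met / ATG Met — identical.
Codon 2: ATA Ile / ATT Ile — synonymous.
Codon 3: GAG Glu / CGC Arg — nonsynonymous.
Codon 4: ACA Thr / ACT Thr — synonymous.
Codon 5: TTA Leu / CTA Leu — synonymous.
Codon 6: CCT Pro / CCT Pro — identical.
Codon 7: CTC Leu / TTA Leu — synonymous.
Codon 8: CTT Leu / CTA Leu — synonymous.
Codon 9: CCT Pro / TAC Tyr — nonsynonymous.
Nonsynonymous differences: 2.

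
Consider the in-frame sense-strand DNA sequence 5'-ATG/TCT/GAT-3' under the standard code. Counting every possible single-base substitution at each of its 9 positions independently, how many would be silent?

4

Codon 1 (ATG, Met): 0 synonymous substitutions.
Codon 2 (TCT, Ser): 3 synonymous substitutions.
Codon 3 (GAT, Asp): 1 synonymous substitution.
Total: 0 + 3 + 1 = 4.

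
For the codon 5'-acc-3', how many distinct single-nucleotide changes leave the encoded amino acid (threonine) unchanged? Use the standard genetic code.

3

Position 1: none → 0 synonymous.
Position 2: none → 0 synonymous.
Position 3: ACU, ACA, ACG → 3 synonymous.
Total: 0 + 0 + 3 = 3.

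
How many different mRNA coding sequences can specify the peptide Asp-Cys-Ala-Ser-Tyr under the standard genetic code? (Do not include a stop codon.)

192

Asp: 2 codons.
Cys: 2 codons.
Ala: 4 codons.
Ser: 6 codons.
Tyr: 2 codons.
2 × 2 × 4 × 6 × 2 = 192.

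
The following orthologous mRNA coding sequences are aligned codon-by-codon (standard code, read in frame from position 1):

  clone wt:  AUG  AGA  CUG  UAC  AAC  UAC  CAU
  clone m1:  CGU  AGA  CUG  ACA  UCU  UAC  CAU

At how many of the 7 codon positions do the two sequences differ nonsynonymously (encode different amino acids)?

Codon 1: AUG Met / CGU Arg — nonsynonymous.
Codon 2: AGA Arg / AGA Arg — identical.
Codon 3: CUG Leu / CUG Leu — identical.
Codon 4: UAC Tyr / ACA Thr — nonsynonymous.
Codon 5: AAC Asn / UCU Ser — nonsynonymous.
Codon 6: UAC Tyr / UAC Tyr — identical.
Codon 7: CAU His / CAU His — identical.
Nonsynonymous differences: 3.

3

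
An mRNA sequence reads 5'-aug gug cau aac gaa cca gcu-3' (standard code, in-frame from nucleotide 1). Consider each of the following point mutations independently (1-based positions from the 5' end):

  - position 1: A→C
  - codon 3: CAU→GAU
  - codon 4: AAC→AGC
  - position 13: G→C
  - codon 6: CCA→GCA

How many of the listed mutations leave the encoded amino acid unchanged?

0

Codon 1: AUG (Met) → CUG (Leu) — missense.
Codon 3: CAU (His) → GAU (Asp) — missense.
Codon 4: AAC (Asn) → AGC (Ser) — missense.
Codon 5: GAA (Glu) → CAA (Gln) — missense.
Codon 6: CCA (Pro) → GCA (Ala) — missense.
Synonymous: 0 of 5.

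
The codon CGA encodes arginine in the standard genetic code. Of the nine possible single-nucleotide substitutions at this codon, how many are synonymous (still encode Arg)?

Position 1: AGA → 1 synonymous.
Position 2: none → 0 synonymous.
Position 3: CGU, CGC, CGG → 3 synonymous.
Total: 1 + 0 + 3 = 4.

4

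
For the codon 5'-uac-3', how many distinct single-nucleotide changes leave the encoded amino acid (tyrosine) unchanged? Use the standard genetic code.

1

Position 1: none → 0 synonymous.
Position 2: none → 0 synonymous.
Position 3: UAU → 1 synonymous.
Total: 0 + 0 + 1 = 1.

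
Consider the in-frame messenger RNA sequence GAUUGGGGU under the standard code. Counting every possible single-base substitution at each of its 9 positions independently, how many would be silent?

Codon 1 (GAU, Asp): 1 synonymous substitution.
Codon 2 (UGG, Trp): 0 synonymous substitutions.
Codon 3 (GGU, Gly): 3 synonymous substitutions.
Total: 1 + 0 + 3 = 4.

4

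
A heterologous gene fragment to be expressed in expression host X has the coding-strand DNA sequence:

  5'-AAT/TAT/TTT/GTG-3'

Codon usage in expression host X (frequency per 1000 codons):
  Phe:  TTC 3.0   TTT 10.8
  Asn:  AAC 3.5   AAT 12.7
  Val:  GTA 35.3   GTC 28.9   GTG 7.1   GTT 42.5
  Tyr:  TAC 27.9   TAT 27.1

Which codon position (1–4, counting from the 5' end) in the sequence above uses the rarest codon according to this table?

Codon 1 AAT (Asn): 12.7 per 1000.
Codon 2 TAT (Tyr): 27.1 per 1000.
Codon 3 TTT (Phe): 10.8 per 1000.
Codon 4 GTG (Val): 7.1 per 1000.
Lowest frequency is 7.1 at codon 4.

4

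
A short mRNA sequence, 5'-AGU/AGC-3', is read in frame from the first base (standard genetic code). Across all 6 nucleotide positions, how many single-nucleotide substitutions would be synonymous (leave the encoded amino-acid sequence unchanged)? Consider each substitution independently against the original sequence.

2

Codon 1 (AGU, Ser): 1 synonymous substitution.
Codon 2 (AGC, Ser): 1 synonymous substitution.
Total: 1 + 1 = 2.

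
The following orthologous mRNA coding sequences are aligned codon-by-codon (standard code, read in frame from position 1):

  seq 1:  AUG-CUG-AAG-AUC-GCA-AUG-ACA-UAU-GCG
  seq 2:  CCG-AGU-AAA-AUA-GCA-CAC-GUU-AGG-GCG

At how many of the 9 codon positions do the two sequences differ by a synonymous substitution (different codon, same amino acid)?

2

Codon 1: AUG Met / CCG Pro — nonsynonymous.
Codon 2: CUG Leu / AGU Ser — nonsynonymous.
Codon 3: AAG Lys / AAA Lys — synonymous.
Codon 4: AUC Ile / AUA Ile — synonymous.
Codon 5: GCA Ala / GCA Ala — identical.
Codon 6: AUG Met / CAC His — nonsynonymous.
Codon 7: ACA Thr / GUU Val — nonsynonymous.
Codon 8: UAU Tyr / AGG Arg — nonsynonymous.
Codon 9: GCG Ala / GCG Ala — identical.
Synonymous differences: 2.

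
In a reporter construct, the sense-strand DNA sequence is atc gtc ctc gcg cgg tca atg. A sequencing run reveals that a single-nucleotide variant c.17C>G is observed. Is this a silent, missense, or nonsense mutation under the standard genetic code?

nonsense

Position 17 falls in codon 6: TCA → Ser.
After the substitution the codon is TGA → Stop.
The new codon is a stop codon, so this is a nonsense mutation.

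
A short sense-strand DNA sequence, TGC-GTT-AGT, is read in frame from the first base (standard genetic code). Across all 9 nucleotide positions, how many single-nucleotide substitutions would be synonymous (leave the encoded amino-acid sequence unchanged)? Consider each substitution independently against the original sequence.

Codon 1 (TGC, Cys): 1 synonymous substitution.
Codon 2 (GTT, Val): 3 synonymous substitutions.
Codon 3 (AGT, Ser): 1 synonymous substitution.
Total: 1 + 3 + 1 = 5.

5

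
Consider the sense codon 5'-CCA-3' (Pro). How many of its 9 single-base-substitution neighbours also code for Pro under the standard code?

3

Position 1: none → 0 synonymous.
Position 2: none → 0 synonymous.
Position 3: CCU, CCC, CCG → 3 synonymous.
Total: 0 + 0 + 3 = 3.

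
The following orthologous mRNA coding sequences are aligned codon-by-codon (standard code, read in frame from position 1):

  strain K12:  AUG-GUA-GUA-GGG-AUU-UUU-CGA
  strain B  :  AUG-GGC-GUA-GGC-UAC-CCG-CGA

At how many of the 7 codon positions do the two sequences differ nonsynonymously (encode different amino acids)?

Codon 1: AUG Met / AUG Met — identical.
Codon 2: GUA Val / GGC Gly — nonsynonymous.
Codon 3: GUA Val / GUA Val — identical.
Codon 4: GGG Gly / GGC Gly — synonymous.
Codon 5: AUU Ile / UAC Tyr — nonsynonymous.
Codon 6: UUU Phe / CCG Pro — nonsynonymous.
Codon 7: CGA Arg / CGA Arg — identical.
Nonsynonymous differences: 3.

3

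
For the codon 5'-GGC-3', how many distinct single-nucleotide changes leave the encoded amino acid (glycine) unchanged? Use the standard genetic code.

Position 1: none → 0 synonymous.
Position 2: none → 0 synonymous.
Position 3: GGT, GGA, GGG → 3 synonymous.
Total: 0 + 0 + 3 = 3.

3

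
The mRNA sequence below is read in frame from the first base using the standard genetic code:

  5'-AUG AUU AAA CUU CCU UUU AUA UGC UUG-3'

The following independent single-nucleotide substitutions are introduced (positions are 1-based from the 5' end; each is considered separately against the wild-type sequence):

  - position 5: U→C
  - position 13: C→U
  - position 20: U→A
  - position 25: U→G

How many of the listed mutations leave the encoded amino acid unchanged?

Codon 2: AUU (Ile) → ACU (Thr) — missense.
Codon 5: CCU (Pro) → UCU (Ser) — missense.
Codon 7: AUA (Ile) → AAA (Lys) — missense.
Codon 9: UUG (Leu) → GUG (Val) — missense.
Synonymous: 0 of 4.

0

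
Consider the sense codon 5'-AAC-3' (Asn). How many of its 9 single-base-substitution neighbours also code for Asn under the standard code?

Position 1: none → 0 synonymous.
Position 2: none → 0 synonymous.
Position 3: AAT → 1 synonymous.
Total: 0 + 0 + 1 = 1.

1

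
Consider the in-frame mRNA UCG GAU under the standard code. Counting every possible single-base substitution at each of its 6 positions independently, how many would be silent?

Codon 1 (UCG, Ser): 3 synonymous substitutions.
Codon 2 (GAU, Asp): 1 synonymous substitution.
Total: 3 + 1 = 4.

4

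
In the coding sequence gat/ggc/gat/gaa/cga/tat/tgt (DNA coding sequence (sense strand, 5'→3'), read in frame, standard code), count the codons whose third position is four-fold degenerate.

Codon 1 GAT (Asp): third position 2-fold.
Codon 2 GGC (Gly): third position 4-fold.
Codon 3 GAT (Asp): third position 2-fold.
Codon 4 GAA (Glu): third position 2-fold.
Codon 5 CGA (Arg): third position 4-fold.
Codon 6 TAT (Tyr): third position 2-fold.
Codon 7 TGT (Cys): third position 2-fold.
Four-fold degenerate third positions: 2.

2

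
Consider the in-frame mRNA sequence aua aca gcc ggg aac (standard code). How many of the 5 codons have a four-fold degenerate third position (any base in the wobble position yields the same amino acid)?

Codon 1 AUA (Ile): third position 3-fold.
Codon 2 ACA (Thr): third position 4-fold.
Codon 3 GCC (Ala): third position 4-fold.
Codon 4 GGG (Gly): third position 4-fold.
Codon 5 AAC (Asn): third position 2-fold.
Four-fold degenerate third positions: 3.

3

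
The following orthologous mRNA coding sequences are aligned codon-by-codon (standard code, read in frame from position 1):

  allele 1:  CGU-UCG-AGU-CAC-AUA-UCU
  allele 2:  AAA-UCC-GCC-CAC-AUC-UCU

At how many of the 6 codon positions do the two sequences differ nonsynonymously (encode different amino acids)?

Codon 1: CGU Arg / AAA Lys — nonsynonymous.
Codon 2: UCG Ser / UCC Ser — synonymous.
Codon 3: AGU Ser / GCC Ala — nonsynonymous.
Codon 4: CAC His / CAC His — identical.
Codon 5: AUA Ile / AUC Ile — synonymous.
Codon 6: UCU Ser / UCU Ser — identical.
Nonsynonymous differences: 2.

2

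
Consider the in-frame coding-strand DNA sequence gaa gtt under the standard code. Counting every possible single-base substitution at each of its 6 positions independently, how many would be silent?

Codon 1 (GAA, Glu): 1 synonymous substitution.
Codon 2 (GTT, Val): 3 synonymous substitutions.
Total: 1 + 3 = 4.

4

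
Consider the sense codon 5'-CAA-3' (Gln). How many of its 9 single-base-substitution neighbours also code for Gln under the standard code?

Position 1: none → 0 synonymous.
Position 2: none → 0 synonymous.
Position 3: CAG → 1 synonymous.
Total: 0 + 0 + 1 = 1.

1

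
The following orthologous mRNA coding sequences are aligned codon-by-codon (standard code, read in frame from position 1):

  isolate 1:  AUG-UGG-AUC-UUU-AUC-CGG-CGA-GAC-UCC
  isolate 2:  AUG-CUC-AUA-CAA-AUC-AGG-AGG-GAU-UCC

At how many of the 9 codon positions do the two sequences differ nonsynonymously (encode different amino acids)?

2

Codon 1: AUG Met / AUG Met — identical.
Codon 2: UGG Trp / CUC Leu — nonsynonymous.
Codon 3: AUC Ile / AUA Ile — synonymous.
Codon 4: UUU Phe / CAA Gln — nonsynonymous.
Codon 5: AUC Ile / AUC Ile — identical.
Codon 6: CGG Arg / AGG Arg — synonymous.
Codon 7: CGA Arg / AGG Arg — synonymous.
Codon 8: GAC Asp / GAU Asp — synonymous.
Codon 9: UCC Ser / UCC Ser — identical.
Nonsynonymous differences: 2.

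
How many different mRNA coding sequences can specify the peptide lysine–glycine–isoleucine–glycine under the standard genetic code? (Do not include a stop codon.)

Lys: 2 codons.
Gly: 4 codons.
Ile: 3 codons.
Gly: 4 codons.
2 × 4 × 3 × 4 = 96.

96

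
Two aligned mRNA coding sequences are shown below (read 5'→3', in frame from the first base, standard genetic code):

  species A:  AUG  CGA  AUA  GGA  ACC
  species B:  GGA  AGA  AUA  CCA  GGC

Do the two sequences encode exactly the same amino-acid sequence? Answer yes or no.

Codon 1: AUG Met / GGA Gly — nonsynonymous.
Codon 2: CGA Arg / AGA Arg — synonymous.
Codon 3: AUA Ile / AUA Ile — identical.
Codon 4: GGA Gly / CCA Pro — nonsynonymous.
Codon 5: ACC Thr / GGC Gly — nonsynonymous.
Nonsynonymous differences: 3 → different protein.

no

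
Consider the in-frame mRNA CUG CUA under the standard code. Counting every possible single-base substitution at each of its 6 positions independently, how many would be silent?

8

Codon 1 (CUG, Leu): 4 synonymous substitutions.
Codon 2 (CUA, Leu): 4 synonymous substitutions.
Total: 4 + 4 = 8.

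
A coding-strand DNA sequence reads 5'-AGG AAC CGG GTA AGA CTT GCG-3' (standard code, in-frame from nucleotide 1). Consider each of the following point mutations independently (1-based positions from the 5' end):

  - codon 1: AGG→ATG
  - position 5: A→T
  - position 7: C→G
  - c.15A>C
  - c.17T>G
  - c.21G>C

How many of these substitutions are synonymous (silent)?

1

Codon 1: AGG (Arg) → ATG (Met) — missense.
Codon 2: AAC (Asn) → ATC (Ile) — missense.
Codon 3: CGG (Arg) → GGG (Gly) — missense.
Codon 5: AGA (Arg) → AGC (Ser) — missense.
Codon 6: CTT (Leu) → CGT (Arg) — missense.
Codon 7: GCG (Ala) → GCC (Ala) — synonymous.
Synonymous: 1 of 6.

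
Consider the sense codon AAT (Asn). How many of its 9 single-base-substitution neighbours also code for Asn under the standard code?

Position 1: none → 0 synonymous.
Position 2: none → 0 synonymous.
Position 3: AAC → 1 synonymous.
Total: 0 + 0 + 1 = 1.

1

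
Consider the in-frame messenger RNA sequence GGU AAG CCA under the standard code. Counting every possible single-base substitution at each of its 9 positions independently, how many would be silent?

7

Codon 1 (GGU, Gly): 3 synonymous substitutions.
Codon 2 (AAG, Lys): 1 synonymous substitution.
Codon 3 (CCA, Pro): 3 synonymous substitutions.
Total: 3 + 1 + 3 = 7.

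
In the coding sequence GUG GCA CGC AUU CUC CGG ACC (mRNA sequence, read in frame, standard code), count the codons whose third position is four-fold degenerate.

6

Codon 1 GUG (Val): third position 4-fold.
Codon 2 GCA (Ala): third position 4-fold.
Codon 3 CGC (Arg): third position 4-fold.
Codon 4 AUU (Ile): third position 3-fold.
Codon 5 CUC (Leu): third position 4-fold.
Codon 6 CGG (Arg): third position 4-fold.
Codon 7 ACC (Thr): third position 4-fold.
Four-fold degenerate third positions: 6.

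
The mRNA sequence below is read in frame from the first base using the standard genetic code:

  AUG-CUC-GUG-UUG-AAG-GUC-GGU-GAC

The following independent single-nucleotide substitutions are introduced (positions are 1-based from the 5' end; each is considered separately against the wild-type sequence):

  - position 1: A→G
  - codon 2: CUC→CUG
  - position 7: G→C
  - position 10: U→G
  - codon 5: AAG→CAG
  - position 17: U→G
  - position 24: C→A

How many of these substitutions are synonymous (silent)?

Codon 1: AUG (Met) → GUG (Val) — missense.
Codon 2: CUC (Leu) → CUG (Leu) — synonymous.
Codon 3: GUG (Val) → CUG (Leu) — missense.
Codon 4: UUG (Leu) → GUG (Val) — missense.
Codon 5: AAG (Lys) → CAG (Gln) — missense.
Codon 6: GUC (Val) → GGC (Gly) — missense.
Codon 8: GAC (Asp) → GAA (Glu) — missense.
Synonymous: 1 of 7.

1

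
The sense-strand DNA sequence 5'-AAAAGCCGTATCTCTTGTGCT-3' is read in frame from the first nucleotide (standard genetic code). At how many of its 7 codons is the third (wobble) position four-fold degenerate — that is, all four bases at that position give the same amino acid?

3

Codon 1 AAA (Lys): third position 2-fold.
Codon 2 AGC (Ser): third position 2-fold.
Codon 3 CGT (Arg): third position 4-fold.
Codon 4 ATC (Ile): third position 3-fold.
Codon 5 TCT (Ser): third position 4-fold.
Codon 6 TGT (Cys): third position 2-fold.
Codon 7 GCT (Ala): third position 4-fold.
Four-fold degenerate third positions: 3.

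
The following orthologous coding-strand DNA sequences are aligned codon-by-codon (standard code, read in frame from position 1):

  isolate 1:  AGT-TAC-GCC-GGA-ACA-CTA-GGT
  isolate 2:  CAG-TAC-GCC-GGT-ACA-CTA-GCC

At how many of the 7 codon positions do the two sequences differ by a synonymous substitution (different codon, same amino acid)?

Codon 1: AGT Ser / CAG Gln — nonsynonymous.
Codon 2: TAC Tyr / TAC Tyr — identical.
Codon 3: GCC Ala / GCC Ala — identical.
Codon 4: GGA Gly / GGT Gly — synonymous.
Codon 5: ACA Thr / ACA Thr — identical.
Codon 6: CTA Leu / CTA Leu — identical.
Codon 7: GGT Gly / GCC Ala — nonsynonymous.
Synonymous differences: 1.

1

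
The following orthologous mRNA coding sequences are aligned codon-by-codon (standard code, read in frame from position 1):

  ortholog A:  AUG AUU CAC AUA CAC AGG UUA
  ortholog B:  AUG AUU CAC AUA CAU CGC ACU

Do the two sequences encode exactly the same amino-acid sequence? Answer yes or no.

no

Codon 1: AUG Met / AUG Met — identical.
Codon 2: AUU Ile / AUU Ile — identical.
Codon 3: CAC His / CAC His — identical.
Codon 4: AUA Ile / AUA Ile — identical.
Codon 5: CAC His / CAU His — synonymous.
Codon 6: AGG Arg / CGC Arg — synonymous.
Codon 7: UUA Leu / ACU Thr — nonsynonymous.
Nonsynonymous differences: 1 → different protein.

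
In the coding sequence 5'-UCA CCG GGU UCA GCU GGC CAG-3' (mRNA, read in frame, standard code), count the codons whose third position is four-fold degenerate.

6

Codon 1 UCA (Ser): third position 4-fold.
Codon 2 CCG (Pro): third position 4-fold.
Codon 3 GGU (Gly): third position 4-fold.
Codon 4 UCA (Ser): third position 4-fold.
Codon 5 GCU (Ala): third position 4-fold.
Codon 6 GGC (Gly): third position 4-fold.
Codon 7 CAG (Gln): third position 2-fold.
Four-fold degenerate third positions: 6.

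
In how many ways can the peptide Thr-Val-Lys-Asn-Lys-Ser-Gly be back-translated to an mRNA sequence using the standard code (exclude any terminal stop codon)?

Thr: 4 codons.
Val: 4 codons.
Lys: 2 codons.
Asn: 2 codons.
Lys: 2 codons.
Ser: 6 codons.
Gly: 4 codons.
4 × 4 × 2 × 2 × 2 × 6 × 4 = 3072.

3072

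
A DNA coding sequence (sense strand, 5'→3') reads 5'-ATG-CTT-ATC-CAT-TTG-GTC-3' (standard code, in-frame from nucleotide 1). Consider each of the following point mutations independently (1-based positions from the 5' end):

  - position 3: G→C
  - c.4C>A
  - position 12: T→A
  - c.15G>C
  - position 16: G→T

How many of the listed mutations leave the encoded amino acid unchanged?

0

Codon 1: ATG (Met) → ATC (Ile) — missense.
Codon 2: CTT (Leu) → ATT (Ile) — missense.
Codon 4: CAT (His) → CAA (Gln) — missense.
Codon 5: TTG (Leu) → TTC (Phe) — missense.
Codon 6: GTC (Val) → TTC (Phe) — missense.
Synonymous: 0 of 5.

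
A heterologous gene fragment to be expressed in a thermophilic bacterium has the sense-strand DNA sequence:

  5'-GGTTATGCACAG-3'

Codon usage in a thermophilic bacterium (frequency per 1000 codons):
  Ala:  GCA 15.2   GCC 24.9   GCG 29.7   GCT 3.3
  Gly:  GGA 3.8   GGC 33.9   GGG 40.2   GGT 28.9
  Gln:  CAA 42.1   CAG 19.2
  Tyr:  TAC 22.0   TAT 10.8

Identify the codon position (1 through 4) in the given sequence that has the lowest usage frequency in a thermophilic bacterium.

Codon 1 GGT (Gly): 28.9 per 1000.
Codon 2 TAT (Tyr): 10.8 per 1000.
Codon 3 GCA (Ala): 15.2 per 1000.
Codon 4 CAG (Gln): 19.2 per 1000.
Lowest frequency is 10.8 at codon 2.

2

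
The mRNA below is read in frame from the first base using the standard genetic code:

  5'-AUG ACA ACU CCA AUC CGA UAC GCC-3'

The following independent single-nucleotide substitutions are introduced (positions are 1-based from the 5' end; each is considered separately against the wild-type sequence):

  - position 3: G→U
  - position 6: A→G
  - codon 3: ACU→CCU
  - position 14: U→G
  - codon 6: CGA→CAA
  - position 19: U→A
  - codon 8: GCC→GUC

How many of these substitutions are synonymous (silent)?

1

Codon 1: AUG (Met) → AUU (Ile) — missense.
Codon 2: ACA (Thr) → ACG (Thr) — synonymous.
Codon 3: ACU (Thr) → CCU (Pro) — missense.
Codon 5: AUC (Ile) → AGC (Ser) — missense.
Codon 6: CGA (Arg) → CAA (Gln) — missense.
Codon 7: UAC (Tyr) → AAC (Asn) — missense.
Codon 8: GCC (Ala) → GUC (Val) — missense.
Synonymous: 1 of 7.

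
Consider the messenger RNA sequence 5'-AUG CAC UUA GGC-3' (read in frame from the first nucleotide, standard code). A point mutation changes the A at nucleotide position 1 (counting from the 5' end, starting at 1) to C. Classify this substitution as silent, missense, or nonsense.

Position 1 falls in codon 1: AUG → Met.
After the substitution the codon is CUG → Leu.
Met ≠ Leu, so this is a missense mutation.

missense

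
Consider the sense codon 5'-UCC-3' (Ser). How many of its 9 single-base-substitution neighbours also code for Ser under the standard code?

Position 1: none → 0 synonymous.
Position 2: none → 0 synonymous.
Position 3: UCU, UCA, UCG → 3 synonymous.
Total: 0 + 0 + 3 = 3.

3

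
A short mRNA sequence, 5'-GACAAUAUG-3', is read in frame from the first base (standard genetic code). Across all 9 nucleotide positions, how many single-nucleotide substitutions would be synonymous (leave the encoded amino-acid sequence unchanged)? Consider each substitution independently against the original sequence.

Codon 1 (GAC, Asp): 1 synonymous substitution.
Codon 2 (AAU, Asn): 1 synonymous substitution.
Codon 3 (AUG, Met): 0 synonymous substitutions.
Total: 1 + 1 + 0 = 2.

2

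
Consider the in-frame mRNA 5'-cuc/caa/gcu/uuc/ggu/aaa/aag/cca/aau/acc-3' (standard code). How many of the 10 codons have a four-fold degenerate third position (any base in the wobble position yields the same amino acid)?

5

Codon 1 CUC (Leu): third position 4-fold.
Codon 2 CAA (Gln): third position 2-fold.
Codon 3 GCU (Ala): third position 4-fold.
Codon 4 UUC (Phe): third position 2-fold.
Codon 5 GGU (Gly): third position 4-fold.
Codon 6 AAA (Lys): third position 2-fold.
Codon 7 AAG (Lys): third position 2-fold.
Codon 8 CCA (Pro): third position 4-fold.
Codon 9 AAU (Asn): third position 2-fold.
Codon 10 ACC (Thr): third position 4-fold.
Four-fold degenerate third positions: 5.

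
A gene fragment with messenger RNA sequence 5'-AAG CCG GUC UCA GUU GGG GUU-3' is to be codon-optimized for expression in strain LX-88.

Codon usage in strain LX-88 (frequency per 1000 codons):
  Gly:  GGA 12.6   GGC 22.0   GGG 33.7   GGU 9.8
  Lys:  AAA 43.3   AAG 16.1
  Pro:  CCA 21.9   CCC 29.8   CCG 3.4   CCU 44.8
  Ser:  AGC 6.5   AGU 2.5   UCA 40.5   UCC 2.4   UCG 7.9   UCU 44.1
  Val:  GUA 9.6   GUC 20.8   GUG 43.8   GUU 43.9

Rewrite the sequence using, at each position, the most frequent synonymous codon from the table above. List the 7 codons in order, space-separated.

Codon 1 (Lys): best is AAA at 43.3.
Codon 2 (Pro): best is CCU at 44.8.
Codon 3 (Val): best is GUU at 43.9.
Codon 4 (Ser): best is UCU at 44.1.
Codon 5 (Val): best is GUU at 43.9.
Codon 6 (Gly): best is GGG at 33.7.
Codon 7 (Val): best is GUU at 43.9.

AAA CCU GUU UCU GUU GGG GUU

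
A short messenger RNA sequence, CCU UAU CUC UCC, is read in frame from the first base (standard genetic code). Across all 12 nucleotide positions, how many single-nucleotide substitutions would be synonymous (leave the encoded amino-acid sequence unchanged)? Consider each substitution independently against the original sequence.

10

Codon 1 (CCU, Pro): 3 synonymous substitutions.
Codon 2 (UAU, Tyr): 1 synonymous substitution.
Codon 3 (CUC, Leu): 3 synonymous substitutions.
Codon 4 (UCC, Ser): 3 synonymous substitutions.
Total: 3 + 1 + 3 + 3 = 10.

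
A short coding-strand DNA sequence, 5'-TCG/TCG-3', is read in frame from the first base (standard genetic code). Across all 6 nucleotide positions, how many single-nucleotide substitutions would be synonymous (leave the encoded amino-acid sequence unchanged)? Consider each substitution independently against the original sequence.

6

Codon 1 (TCG, Ser): 3 synonymous substitutions.
Codon 2 (TCG, Ser): 3 synonymous substitutions.
Total: 3 + 3 = 6.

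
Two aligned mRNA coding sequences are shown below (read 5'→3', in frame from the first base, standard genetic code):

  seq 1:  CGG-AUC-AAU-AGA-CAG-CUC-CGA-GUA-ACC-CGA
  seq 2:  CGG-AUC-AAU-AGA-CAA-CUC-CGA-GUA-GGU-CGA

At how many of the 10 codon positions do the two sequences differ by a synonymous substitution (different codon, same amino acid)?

Codon 1: CGG Arg / CGG Arg — identical.
Codon 2: AUC Ile / AUC Ile — identical.
Codon 3: AAU Asn / AAU Asn — identical.
Codon 4: AGA Arg / AGA Arg — identical.
Codon 5: CAG Gln / CAA Gln — synonymous.
Codon 6: CUC Leu / CUC Leu — identical.
Codon 7: CGA Arg / CGA Arg — identical.
Codon 8: GUA Val / GUA Val — identical.
Codon 9: ACC Thr / GGU Gly — nonsynonymous.
Codon 10: CGA Arg / CGA Arg — identical.
Synonymous differences: 1.

1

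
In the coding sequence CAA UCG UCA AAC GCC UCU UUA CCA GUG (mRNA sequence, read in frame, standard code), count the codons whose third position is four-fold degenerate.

6

Codon 1 CAA (Gln): third position 2-fold.
Codon 2 UCG (Ser): third position 4-fold.
Codon 3 UCA (Ser): third position 4-fold.
Codon 4 AAC (Asn): third position 2-fold.
Codon 5 GCC (Ala): third position 4-fold.
Codon 6 UCU (Ser): third position 4-fold.
Codon 7 UUA (Leu): third position 2-fold.
Codon 8 CCA (Pro): third position 4-fold.
Codon 9 GUG (Val): third position 4-fold.
Four-fold degenerate third positions: 6.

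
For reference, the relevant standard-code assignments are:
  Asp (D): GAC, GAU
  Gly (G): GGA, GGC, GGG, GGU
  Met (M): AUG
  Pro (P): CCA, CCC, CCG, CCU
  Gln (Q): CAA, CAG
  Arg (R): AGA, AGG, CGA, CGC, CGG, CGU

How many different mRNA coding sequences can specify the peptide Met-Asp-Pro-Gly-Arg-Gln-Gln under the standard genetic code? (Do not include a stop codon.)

768

Met: 1 codon.
Asp: 2 codons.
Pro: 4 codons.
Gly: 4 codons.
Arg: 6 codons.
Gln: 2 codons.
Gln: 2 codons.
1 × 2 × 4 × 4 × 6 × 2 × 2 = 768.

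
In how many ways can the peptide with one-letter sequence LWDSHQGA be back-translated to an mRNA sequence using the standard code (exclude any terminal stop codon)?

Leu: 6 codons.
Trp: 1 codon.
Asp: 2 codons.
Ser: 6 codons.
His: 2 codons.
Gln: 2 codons.
Gly: 4 codons.
Ala: 4 codons.
6 × 1 × 2 × 6 × 2 × 2 × 4 × 4 = 4608.

4608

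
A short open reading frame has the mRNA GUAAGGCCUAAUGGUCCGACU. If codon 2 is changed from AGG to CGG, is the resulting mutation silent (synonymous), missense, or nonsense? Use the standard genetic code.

silent

Position 4 falls in codon 2: AGG → Arg.
After the substitution the codon is CGG → Arg.
Both encode Arg, so the change is synonymous.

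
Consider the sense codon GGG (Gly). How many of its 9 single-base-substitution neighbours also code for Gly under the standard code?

3

Position 1: none → 0 synonymous.
Position 2: none → 0 synonymous.
Position 3: GGT, GGC, GGA → 3 synonymous.
Total: 0 + 0 + 3 = 3.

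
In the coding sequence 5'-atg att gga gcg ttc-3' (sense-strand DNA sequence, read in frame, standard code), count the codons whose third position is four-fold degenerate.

Codon 1 ATG (Met): third position 1-fold.
Codon 2 ATT (Ile): third position 3-fold.
Codon 3 GGA (Gly): third position 4-fold.
Codon 4 GCG (Ala): third position 4-fold.
Codon 5 TTC (Phe): third position 2-fold.
Four-fold degenerate third positions: 2.

2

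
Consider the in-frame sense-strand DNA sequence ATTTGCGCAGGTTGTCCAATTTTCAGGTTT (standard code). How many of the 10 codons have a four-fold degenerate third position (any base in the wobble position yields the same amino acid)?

3

Codon 1 ATT (Ile): third position 3-fold.
Codon 2 TGC (Cys): third position 2-fold.
Codon 3 GCA (Ala): third position 4-fold.
Codon 4 GGT (Gly): third position 4-fold.
Codon 5 TGT (Cys): third position 2-fold.
Codon 6 CCA (Pro): third position 4-fold.
Codon 7 ATT (Ile): third position 3-fold.
Codon 8 TTC (Phe): third position 2-fold.
Codon 9 AGG (Arg): third position 2-fold.
Codon 10 TTT (Phe): third position 2-fold.
Four-fold degenerate third positions: 3.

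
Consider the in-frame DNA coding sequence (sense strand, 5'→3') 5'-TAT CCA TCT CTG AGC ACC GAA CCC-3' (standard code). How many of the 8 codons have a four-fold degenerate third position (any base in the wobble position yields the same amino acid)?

5

Codon 1 TAT (Tyr): third position 2-fold.
Codon 2 CCA (Pro): third position 4-fold.
Codon 3 TCT (Ser): third position 4-fold.
Codon 4 CTG (Leu): third position 4-fold.
Codon 5 AGC (Ser): third position 2-fold.
Codon 6 ACC (Thr): third position 4-fold.
Codon 7 GAA (Glu): third position 2-fold.
Codon 8 CCC (Pro): third position 4-fold.
Four-fold degenerate third positions: 5.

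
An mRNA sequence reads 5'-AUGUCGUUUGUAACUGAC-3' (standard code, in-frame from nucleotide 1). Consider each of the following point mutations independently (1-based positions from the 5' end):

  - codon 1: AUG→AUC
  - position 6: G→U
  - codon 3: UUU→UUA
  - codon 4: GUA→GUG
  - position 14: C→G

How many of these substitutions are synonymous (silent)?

Codon 1: AUG (Met) → AUC (Ile) — missense.
Codon 2: UCG (Ser) → UCU (Ser) — synonymous.
Codon 3: UUU (Phe) → UUA (Leu) — missense.
Codon 4: GUA (Val) → GUG (Val) — synonymous.
Codon 5: ACU (Thr) → AGU (Ser) — missense.
Synonymous: 2 of 5.

2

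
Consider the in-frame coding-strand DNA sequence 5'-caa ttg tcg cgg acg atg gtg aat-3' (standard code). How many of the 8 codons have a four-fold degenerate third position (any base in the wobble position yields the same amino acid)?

4

Codon 1 CAA (Gln): third position 2-fold.
Codon 2 TTG (Leu): third position 2-fold.
Codon 3 TCG (Ser): third position 4-fold.
Codon 4 CGG (Arg): third position 4-fold.
Codon 5 ACG (Thr): third position 4-fold.
Codon 6 ATG (Met): third position 1-fold.
Codon 7 GTG (Val): third position 4-fold.
Codon 8 AAT (Asn): third position 2-fold.
Four-fold degenerate third positions: 4.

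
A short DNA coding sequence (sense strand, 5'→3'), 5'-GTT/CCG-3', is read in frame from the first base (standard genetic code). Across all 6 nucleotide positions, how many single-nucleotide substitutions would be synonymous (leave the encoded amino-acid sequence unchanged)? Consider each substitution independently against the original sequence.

6

Codon 1 (GTT, Val): 3 synonymous substitutions.
Codon 2 (CCG, Pro): 3 synonymous substitutions.
Total: 3 + 3 = 6.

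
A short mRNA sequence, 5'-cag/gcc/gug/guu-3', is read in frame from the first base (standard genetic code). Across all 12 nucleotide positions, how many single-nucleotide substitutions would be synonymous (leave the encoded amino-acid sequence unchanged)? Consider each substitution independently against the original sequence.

10

Codon 1 (CAG, Gln): 1 synonymous substitution.
Codon 2 (GCC, Ala): 3 synonymous substitutions.
Codon 3 (GUG, Val): 3 synonymous substitutions.
Codon 4 (GUU, Val): 3 synonymous substitutions.
Total: 1 + 3 + 3 + 3 = 10.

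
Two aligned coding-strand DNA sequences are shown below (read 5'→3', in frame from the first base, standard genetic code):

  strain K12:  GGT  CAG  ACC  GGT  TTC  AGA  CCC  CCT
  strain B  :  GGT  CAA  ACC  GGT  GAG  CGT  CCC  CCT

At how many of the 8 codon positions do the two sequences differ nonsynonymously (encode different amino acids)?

Codon 1: GGT Gly / GGT Gly — identical.
Codon 2: CAG Gln / CAA Gln — synonymous.
Codon 3: ACC Thr / ACC Thr — identical.
Codon 4: GGT Gly / GGT Gly — identical.
Codon 5: TTC Phe / GAG Glu — nonsynonymous.
Codon 6: AGA Arg / CGT Arg — synonymous.
Codon 7: CCC Pro / CCC Pro — identical.
Codon 8: CCT Pro / CCT Pro — identical.
Nonsynonymous differences: 1.

1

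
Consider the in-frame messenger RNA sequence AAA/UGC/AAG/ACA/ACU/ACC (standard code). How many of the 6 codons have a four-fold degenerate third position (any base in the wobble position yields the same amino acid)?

Codon 1 AAA (Lys): third position 2-fold.
Codon 2 UGC (Cys): third position 2-fold.
Codon 3 AAG (Lys): third position 2-fold.
Codon 4 ACA (Thr): third position 4-fold.
Codon 5 ACU (Thr): third position 4-fold.
Codon 6 ACC (Thr): third position 4-fold.
Four-fold degenerate third positions: 3.

3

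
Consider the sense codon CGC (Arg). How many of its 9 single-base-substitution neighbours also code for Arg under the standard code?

Position 1: none → 0 synonymous.
Position 2: none → 0 synonymous.
Position 3: CGU, CGA, CGG → 3 synonymous.
Total: 0 + 0 + 3 = 3.

3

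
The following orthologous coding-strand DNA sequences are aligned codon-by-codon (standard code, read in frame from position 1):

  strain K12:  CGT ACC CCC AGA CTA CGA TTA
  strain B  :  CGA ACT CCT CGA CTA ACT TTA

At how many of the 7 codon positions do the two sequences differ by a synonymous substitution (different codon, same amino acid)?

Codon 1: CGT Arg / CGA Arg — synonymous.
Codon 2: ACC Thr / ACT Thr — synonymous.
Codon 3: CCC Pro / CCT Pro — synonymous.
Codon 4: AGA Arg / CGA Arg — synonymous.
Codon 5: CTA Leu / CTA Leu — identical.
Codon 6: CGA Arg / ACT Thr — nonsynonymous.
Codon 7: TTA Leu / TTA Leu — identical.
Synonymous differences: 4.

4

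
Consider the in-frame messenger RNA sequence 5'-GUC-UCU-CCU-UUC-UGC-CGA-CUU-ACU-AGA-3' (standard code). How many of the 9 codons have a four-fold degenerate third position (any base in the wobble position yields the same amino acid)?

6

Codon 1 GUC (Val): third position 4-fold.
Codon 2 UCU (Ser): third position 4-fold.
Codon 3 CCU (Pro): third position 4-fold.
Codon 4 UUC (Phe): third position 2-fold.
Codon 5 UGC (Cys): third position 2-fold.
Codon 6 CGA (Arg): third position 4-fold.
Codon 7 CUU (Leu): third position 4-fold.
Codon 8 ACU (Thr): third position 4-fold.
Codon 9 AGA (Arg): third position 2-fold.
Four-fold degenerate third positions: 6.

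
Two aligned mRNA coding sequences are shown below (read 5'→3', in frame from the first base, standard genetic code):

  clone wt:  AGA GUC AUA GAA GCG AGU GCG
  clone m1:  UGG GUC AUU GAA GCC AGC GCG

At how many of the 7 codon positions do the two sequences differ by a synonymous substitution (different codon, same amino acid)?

3

Codon 1: AGA Arg / UGG Trp — nonsynonymous.
Codon 2: GUC Val / GUC Val — identical.
Codon 3: AUA Ile / AUU Ile — synonymous.
Codon 4: GAA Glu / GAA Glu — identical.
Codon 5: GCG Ala / GCC Ala — synonymous.
Codon 6: AGU Ser / AGC Ser — synonymous.
Codon 7: GCG Ala / GCG Ala — identical.
Synonymous differences: 3.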